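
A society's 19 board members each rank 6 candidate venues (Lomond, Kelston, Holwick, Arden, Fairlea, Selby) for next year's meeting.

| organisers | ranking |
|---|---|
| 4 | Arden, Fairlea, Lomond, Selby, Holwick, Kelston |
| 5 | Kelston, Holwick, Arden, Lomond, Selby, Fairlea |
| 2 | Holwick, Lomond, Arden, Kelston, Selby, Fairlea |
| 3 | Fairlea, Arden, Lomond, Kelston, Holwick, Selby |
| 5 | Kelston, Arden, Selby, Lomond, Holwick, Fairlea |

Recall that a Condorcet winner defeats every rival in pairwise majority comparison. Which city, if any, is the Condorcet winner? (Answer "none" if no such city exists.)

Head-to-head results (19 organisers):
Lomond–Kelston: Kelston 10–9.
Lomond vs Holwick: Lomond preferred on 4+3+5 = 12 ballots; Lomond wins 12–7.
Lomond vs Arden: 2 for Lomond, 17 for Arden — Arden by 17–2.
Lomond vs Fairlea: 5+2+5 = 12 for Lomond, 7 for Fairlea — Lomond by 12–7.
Lomond vs Selby: 14 to 5, Lomond.
Kelston vs Holwick: Kelston, 13–6.
Kelston vs Arden: Kelston wins 10–9.
Kelston–Fairlea: Kelston 12–7.
Kelston vs Selby: 15 to 4, Kelston.
Holwick vs Arden: Arden wins 12–7.
Holwick–Fairlea: Holwick 12–7.
Holwick vs Selby: Holwick wins 10–9.
Arden vs Fairlea: Arden wins 16–3.
Arden vs Selby: 19 to 0, Arden.
Fairlea vs Selby: Fairlea is ranked higher on 4+3 = 7 ballots, Selby on 12. Selby wins 12–7.
Only Kelston has no losses; Kelston is the Condorcet winner.

Kelston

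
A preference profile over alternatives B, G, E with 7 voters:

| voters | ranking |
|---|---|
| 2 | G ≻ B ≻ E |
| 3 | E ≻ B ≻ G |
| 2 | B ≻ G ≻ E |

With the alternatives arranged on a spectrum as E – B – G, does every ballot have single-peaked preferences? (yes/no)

yes

Axis positions: E=1, B=2, G=3.
Group 1 (peak G at position 3): ranking walks positions 3-2-1, expanding outward from the peak — single-peaked.
Group 2 (peak E at position 1): ranking walks positions 1-2-3, expanding outward from the peak — single-peaked.
Group 3 (peak B at position 2): ranking walks positions 2-3-1, expanding outward from the peak — single-peaked.
Every ranking is single-peaked on this axis.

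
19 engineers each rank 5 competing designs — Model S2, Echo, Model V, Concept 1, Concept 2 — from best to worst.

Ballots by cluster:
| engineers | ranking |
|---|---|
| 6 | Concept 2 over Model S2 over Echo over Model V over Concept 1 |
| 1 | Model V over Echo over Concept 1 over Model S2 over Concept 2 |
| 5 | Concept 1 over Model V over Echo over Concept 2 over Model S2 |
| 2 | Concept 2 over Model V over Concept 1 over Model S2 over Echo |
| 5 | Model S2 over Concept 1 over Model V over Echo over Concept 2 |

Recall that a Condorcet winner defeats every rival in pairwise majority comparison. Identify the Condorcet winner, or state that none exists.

Check each pair by majority over 19 ballots:
Model S2 vs Echo: Model S2 wins 13–6.
Model S2 vs Model V: Model S2 wins 11–8.
Model S2–Concept 1: Model S2 11–8.
Model S2 vs Concept 2: Concept 2 wins 13–6.
Echo vs Model V: Model V wins 13–6.
Echo vs Concept 1: 6+1 = 7 for Echo, 12 for Concept 1 — Concept 1 by 12–7.
Echo vs Concept 2: 11 to 8, Echo.
Model V vs Concept 1: Model V preferred on 6+1+2 = 9 ballots; Concept 1 wins 10–9.
Model V vs Concept 2: Model V, 11–8.
Concept 1 vs Concept 2: Concept 1 preferred on 1+5+5 = 11 ballots; Concept 1 wins 11–8.
No design is unbeaten: Model S2 loses to Concept 2; Echo loses to Model S2; Model V loses to Model S2; Concept 1 loses to Model S2; Concept 2 loses to Echo. In particular Model S2 > Echo > Concept 2 > Model S2 is a majority cycle — no Condorcet winner exists.

none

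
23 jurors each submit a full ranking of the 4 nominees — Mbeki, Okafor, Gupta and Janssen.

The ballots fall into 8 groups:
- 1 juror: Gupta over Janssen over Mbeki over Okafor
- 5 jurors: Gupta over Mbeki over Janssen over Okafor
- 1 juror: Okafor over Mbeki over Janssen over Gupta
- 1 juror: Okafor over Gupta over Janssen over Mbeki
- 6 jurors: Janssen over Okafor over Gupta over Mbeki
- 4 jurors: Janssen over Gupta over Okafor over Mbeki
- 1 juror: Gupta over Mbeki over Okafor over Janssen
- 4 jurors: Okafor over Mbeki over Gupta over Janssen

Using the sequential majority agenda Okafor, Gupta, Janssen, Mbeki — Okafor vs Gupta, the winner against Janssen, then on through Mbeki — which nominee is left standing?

Round 1: Okafor vs Gupta — 12–11, Okafor advances.
Round 2: Okafor vs Janssen — 7–16, Janssen advances.
Round 3: Janssen vs Mbeki — 12–11, Janssen advances.
Janssen survives the agenda.

Janssen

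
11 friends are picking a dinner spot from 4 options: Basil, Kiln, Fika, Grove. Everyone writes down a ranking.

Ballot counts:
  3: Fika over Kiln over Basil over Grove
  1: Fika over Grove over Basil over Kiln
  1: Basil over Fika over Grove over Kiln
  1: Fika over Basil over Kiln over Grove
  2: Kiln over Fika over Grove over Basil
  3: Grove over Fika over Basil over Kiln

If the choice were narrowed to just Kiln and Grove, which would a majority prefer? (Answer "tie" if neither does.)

Ballots ranking Kiln above Grove: 3 + 1 + 2 = 6.
Ballots ranking Grove above Kiln: 11 − 6 = 5.
Kiln wins the head-to-head 6–5.

Kiln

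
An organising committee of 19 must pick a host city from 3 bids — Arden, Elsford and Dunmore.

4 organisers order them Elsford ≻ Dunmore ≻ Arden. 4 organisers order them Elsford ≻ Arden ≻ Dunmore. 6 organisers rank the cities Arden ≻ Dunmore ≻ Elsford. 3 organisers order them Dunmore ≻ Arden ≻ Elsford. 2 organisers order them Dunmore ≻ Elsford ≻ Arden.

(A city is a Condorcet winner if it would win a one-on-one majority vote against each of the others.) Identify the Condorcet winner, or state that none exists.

Head-to-head results (19 organisers):
Arden vs Elsford: Elsford, 10–9.
Arden vs Dunmore: Arden wins 10–9.
Elsford vs Dunmore: Dunmore, 11–8.
Every city loses at least once (Arden loses to Elsford; Elsford loses to Dunmore; Dunmore loses to Arden). The majority relation contains the cycle Arden → Dunmore → Elsford → Arden, so there is no Condorcet winner.

none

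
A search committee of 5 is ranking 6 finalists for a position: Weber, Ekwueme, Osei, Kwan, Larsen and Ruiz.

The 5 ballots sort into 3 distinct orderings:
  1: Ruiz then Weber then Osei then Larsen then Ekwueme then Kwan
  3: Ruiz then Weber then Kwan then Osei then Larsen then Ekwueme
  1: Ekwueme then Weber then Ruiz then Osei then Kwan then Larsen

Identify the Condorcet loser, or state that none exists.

Head-to-head results (5 committee members):
Weber vs Ekwueme: Weber is ranked higher on 1+3 = 4 ballots, Ekwueme on 1. Weber wins 4–1.
Weber vs Osei: Weber, 5–0.
Weber vs Kwan: 1+3+1 = 5 for Weber, 0 for Kwan — Weber by 5–0.
Weber vs Larsen: 1+3+1 = 5 for Weber, 0 for Larsen — Weber by 5–0.
Weber vs Ruiz: Weber is ranked higher on 1 ballot, Ruiz on 4. Ruiz wins 4–1.
Ekwueme vs Osei: Ekwueme is ranked higher on 1 ballot, Osei on 4. Osei wins 4–1.
Ekwueme vs Kwan: Ekwueme is ranked higher on 1+1 = 2 ballots, Kwan on 3. Kwan wins 3–2.
Ekwueme vs Larsen: Ekwueme preferred on 1 ballot; Larsen wins 4–1.
Ekwueme vs Ruiz: 1 to 4, Ruiz.
Osei vs Kwan: Osei preferred on 1+1 = 2 ballots; Kwan wins 3–2.
Osei vs Larsen: 1+3+1 = 5 for Osei, 0 for Larsen — Osei by 5–0.
Osei vs Ruiz: Ruiz wins 5–0.
Kwan vs Larsen: Kwan preferred on 3+1 = 4 ballots; Kwan wins 4–1.
Kwan vs Ruiz: Kwan is ranked higher on 0 ballots, Ruiz on 5. Ruiz wins 5–0.
Larsen vs Ruiz: 0 to 5, Ruiz.
Only Ekwueme has no wins; Ekwueme is the Condorcet loser.

Ekwueme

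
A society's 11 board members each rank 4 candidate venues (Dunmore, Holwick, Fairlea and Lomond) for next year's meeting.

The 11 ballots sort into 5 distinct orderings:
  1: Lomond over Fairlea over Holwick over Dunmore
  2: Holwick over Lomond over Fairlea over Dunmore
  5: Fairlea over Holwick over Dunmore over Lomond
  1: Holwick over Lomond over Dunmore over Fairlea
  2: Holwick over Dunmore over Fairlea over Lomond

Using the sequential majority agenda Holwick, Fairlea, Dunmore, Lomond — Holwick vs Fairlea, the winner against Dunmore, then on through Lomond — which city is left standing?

Round 1: Holwick vs Fairlea — 5–6, Fairlea advances.
Round 2: Fairlea vs Dunmore — 8–3, Fairlea advances.
Round 3: Fairlea vs Lomond — 7–4, Fairlea advances.
Fairlea survives the agenda.

Fairlea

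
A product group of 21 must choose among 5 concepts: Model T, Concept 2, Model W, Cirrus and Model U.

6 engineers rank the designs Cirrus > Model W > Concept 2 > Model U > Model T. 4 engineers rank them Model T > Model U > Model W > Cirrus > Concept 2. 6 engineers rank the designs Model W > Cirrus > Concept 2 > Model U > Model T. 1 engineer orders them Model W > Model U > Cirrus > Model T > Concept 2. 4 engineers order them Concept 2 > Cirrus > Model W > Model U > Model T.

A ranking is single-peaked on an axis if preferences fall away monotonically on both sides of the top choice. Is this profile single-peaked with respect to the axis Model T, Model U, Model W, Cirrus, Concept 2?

yes

Axis positions: Model T=1, Model U=2, Model W=3, Cirrus=4, Concept 2=5.
Faction 1 (peak Cirrus at position 4): ranking walks positions 4-3-5-2-1, expanding outward from the peak — single-peaked.
Faction 2 (peak Model T at position 1): ranking walks positions 1-2-3-4-5, expanding outward from the peak — single-peaked.
Faction 3 (peak Model W at position 3): ranking walks positions 3-4-5-2-1, expanding outward from the peak — single-peaked.
Faction 4 (peak Model W at position 3): ranking walks positions 3-2-4-1-5, expanding outward from the peak — single-peaked.
Faction 5 (peak Concept 2 at position 5): ranking walks positions 5-4-3-2-1, expanding outward from the peak — single-peaked.
Every ranking is single-peaked on this axis.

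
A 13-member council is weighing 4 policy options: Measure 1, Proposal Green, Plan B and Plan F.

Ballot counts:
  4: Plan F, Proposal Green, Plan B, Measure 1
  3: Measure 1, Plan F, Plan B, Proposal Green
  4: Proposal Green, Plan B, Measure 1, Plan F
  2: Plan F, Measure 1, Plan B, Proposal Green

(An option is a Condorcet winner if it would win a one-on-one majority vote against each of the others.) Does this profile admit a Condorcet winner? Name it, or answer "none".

Pairwise majorities:
Measure 1 vs Proposal Green: 3+2 = 5 for Measure 1, 8 for Proposal Green — Proposal Green by 8–5.
Measure 1 vs Plan B: Measure 1 preferred on 3+2 = 5 ballots; Plan B wins 8–5.
Measure 1 vs Plan F: Measure 1 preferred on 3+4 = 7 ballots; Measure 1 wins 7–6.
Proposal Green vs Plan B: Proposal Green preferred on 4+4 = 8 ballots; Proposal Green wins 8–5.
Proposal Green vs Plan F: 4 to 9, Plan F.
Plan B vs Plan F: Plan B is ranked higher on 4 ballots, Plan F on 9. Plan F wins 9–4.
Every option loses at least once (Measure 1 loses to Proposal Green; Proposal Green loses to Plan F; Plan B loses to Proposal Green; Plan F loses to Measure 1). The majority relation contains the cycle Measure 1 > Plan F > Proposal Green > Measure 1, so there is no Condorcet winner.

none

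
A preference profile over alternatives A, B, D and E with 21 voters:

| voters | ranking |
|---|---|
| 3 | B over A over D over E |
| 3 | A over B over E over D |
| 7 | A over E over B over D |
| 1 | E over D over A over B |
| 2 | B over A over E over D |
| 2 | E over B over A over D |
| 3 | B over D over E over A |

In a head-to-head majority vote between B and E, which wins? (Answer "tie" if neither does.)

Ballots ranking B above E: 3 + 3 + 2 + 3 = 11.
Ballots ranking E above B: 21 − 11 = 10.
B wins the head-to-head 11–10.

B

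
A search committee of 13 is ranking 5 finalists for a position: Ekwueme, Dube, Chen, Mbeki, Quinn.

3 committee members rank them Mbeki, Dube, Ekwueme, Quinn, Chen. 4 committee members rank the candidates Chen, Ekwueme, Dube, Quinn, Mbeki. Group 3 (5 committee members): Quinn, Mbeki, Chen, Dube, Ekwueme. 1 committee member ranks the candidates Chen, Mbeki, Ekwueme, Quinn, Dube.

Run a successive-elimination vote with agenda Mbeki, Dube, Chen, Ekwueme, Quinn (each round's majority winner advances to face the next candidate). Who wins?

Quinn

Round 1: Mbeki vs Dube — 9–4, Mbeki advances.
Round 2: Mbeki vs Chen — 8–5, Mbeki advances.
Round 3: Mbeki vs Ekwueme — 9–4, Mbeki advances.
Round 4: Mbeki vs Quinn — 4–9, Quinn advances.
Quinn survives the agenda.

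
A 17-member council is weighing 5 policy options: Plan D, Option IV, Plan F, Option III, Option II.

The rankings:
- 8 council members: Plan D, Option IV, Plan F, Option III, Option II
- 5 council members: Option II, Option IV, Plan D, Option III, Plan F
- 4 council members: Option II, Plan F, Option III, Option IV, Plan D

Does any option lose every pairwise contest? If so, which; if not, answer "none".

Pairwise majorities:
Plan D–Option IV: Option IV 9–8.
Plan D vs Plan F: Plan D, 13–4.
Plan D vs Option III: 13 to 4, Plan D.
Plan D vs Option II: Plan D is ranked higher on 8 ballots, Option II on 9. Option II wins 9–8.
Option IV–Plan F: Option IV 13–4.
Option IV vs Option III: Option IV, 13–4.
Option IV–Option II: Option II 9–8.
Plan F vs Option III: Plan F, 12–5.
Plan F vs Option II: Option II wins 9–8.
Option III vs Option II: Option II wins 9–8.
Option III loses to every other option — it is the Condorcet loser.

Option III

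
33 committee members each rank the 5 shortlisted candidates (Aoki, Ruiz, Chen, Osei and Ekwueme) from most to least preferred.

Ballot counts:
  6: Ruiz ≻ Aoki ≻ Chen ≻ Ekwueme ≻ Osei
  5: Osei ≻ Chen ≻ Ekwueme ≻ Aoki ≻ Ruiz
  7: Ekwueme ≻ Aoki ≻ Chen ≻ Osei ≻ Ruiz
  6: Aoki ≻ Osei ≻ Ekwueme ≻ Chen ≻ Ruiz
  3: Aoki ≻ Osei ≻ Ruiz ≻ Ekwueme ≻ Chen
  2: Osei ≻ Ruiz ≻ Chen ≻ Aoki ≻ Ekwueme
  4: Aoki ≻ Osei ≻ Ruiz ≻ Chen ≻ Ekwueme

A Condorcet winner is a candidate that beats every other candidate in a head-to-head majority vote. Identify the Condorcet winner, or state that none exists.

Head-to-head results (33 committee members):
Aoki vs Ruiz: Aoki, 25–8.
Aoki–Chen: Aoki 26–7.
Aoki vs Osei: Aoki, 26–7.
Aoki vs Ekwueme: Aoki wins 21–12.
Ruiz vs Chen: Chen, 18–15.
Ruiz vs Osei: Osei, 27–6.
Ruiz vs Ekwueme: Ekwueme wins 18–15.
Chen vs Osei: Osei wins 20–13.
Chen vs Ekwueme: Chen, 17–16.
Osei vs Ekwueme: Osei wins 20–13.
Only Aoki has no losses; Aoki is the Condorcet winner.

Aoki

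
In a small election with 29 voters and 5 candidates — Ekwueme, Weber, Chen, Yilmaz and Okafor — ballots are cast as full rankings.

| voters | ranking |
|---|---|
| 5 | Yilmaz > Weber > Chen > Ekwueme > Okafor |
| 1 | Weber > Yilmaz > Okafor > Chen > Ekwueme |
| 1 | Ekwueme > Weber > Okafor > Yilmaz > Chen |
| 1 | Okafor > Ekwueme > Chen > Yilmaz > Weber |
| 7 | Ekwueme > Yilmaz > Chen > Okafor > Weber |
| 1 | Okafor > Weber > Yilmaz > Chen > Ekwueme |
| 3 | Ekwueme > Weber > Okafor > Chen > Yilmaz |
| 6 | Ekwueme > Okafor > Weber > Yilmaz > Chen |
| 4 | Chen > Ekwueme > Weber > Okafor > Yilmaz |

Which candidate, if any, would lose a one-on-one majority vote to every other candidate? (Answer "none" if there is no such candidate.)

none

Pairwise majorities:
Ekwueme vs Weber: Ekwueme, 22–7.
Ekwueme vs Chen: 18 to 11, Ekwueme.
Ekwueme vs Yilmaz: 22 to 7, Ekwueme.
Ekwueme vs Okafor: 26 to 3, Ekwueme.
Weber vs Chen: Weber, 17–12.
Weber vs Yilmaz: Weber wins 16–13.
Weber vs Okafor: Weber is ranked higher on 5+1+1+3+4 = 14 ballots, Okafor on 15. Okafor wins 15–14.
Chen vs Yilmaz: Chen preferred on 1+3+4 = 8 ballots; Yilmaz wins 21–8.
Chen vs Okafor: Chen, 16–13.
Yilmaz vs Okafor: Yilmaz is ranked higher on 5+1+7 = 13 ballots, Okafor on 16. Okafor wins 16–13.
Each candidate has at least one pairwise win (Ekwueme beats Weber; Weber beats Chen; Chen beats Okafor; Yilmaz beats Chen; Okafor beats Weber) — no Condorcet loser.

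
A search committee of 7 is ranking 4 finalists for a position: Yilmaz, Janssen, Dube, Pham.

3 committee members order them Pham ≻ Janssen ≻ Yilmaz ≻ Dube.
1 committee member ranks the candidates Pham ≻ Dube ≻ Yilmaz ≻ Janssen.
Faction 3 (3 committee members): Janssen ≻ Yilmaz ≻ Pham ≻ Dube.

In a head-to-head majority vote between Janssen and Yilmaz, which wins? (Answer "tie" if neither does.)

Janssen

Ballots ranking Janssen above Yilmaz: 3 + 3 = 6.
Ballots ranking Yilmaz above Janssen: 7 − 6 = 1.
Janssen wins the head-to-head 6–1.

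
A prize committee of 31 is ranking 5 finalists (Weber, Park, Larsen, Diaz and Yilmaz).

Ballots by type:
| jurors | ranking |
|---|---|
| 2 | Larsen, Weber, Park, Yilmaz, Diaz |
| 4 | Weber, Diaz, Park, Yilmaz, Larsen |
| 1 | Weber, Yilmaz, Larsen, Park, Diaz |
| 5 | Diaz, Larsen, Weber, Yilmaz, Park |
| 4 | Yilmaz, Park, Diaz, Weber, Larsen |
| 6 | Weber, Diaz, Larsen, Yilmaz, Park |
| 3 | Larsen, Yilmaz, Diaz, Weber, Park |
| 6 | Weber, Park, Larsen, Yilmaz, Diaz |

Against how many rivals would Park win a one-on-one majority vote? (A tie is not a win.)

Park against each rival (31 jurors):
Park vs Weber: Weber, 27–4.
Park vs Larsen: Larsen, 17–14.
Park vs Diaz: Park preferred on 2+1+4+6 = 13 ballots; Diaz wins 18–13.
Park vs Yilmaz: Park preferred on 2+4+6 = 12 ballots; Yilmaz wins 19–12.
Park beats no one; loses to Weber, Larsen, Diaz, Yilmaz — 0 pairwise wins.

0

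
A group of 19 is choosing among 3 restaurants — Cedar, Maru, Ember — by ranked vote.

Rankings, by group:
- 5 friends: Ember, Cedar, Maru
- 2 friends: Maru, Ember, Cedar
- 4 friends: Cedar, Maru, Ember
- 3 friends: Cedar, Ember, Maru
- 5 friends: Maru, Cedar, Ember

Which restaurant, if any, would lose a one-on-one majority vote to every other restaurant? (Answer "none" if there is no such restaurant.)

Ember

Pairwise majorities:
Cedar vs Maru: 12 to 7, Cedar.
Cedar vs Ember: 4+3+5 = 12 for Cedar, 7 for Ember — Cedar by 12–7.
Maru vs Ember: Maru wins 11–8.
Ember is beaten in every head-to-head and is the Condorcet loser.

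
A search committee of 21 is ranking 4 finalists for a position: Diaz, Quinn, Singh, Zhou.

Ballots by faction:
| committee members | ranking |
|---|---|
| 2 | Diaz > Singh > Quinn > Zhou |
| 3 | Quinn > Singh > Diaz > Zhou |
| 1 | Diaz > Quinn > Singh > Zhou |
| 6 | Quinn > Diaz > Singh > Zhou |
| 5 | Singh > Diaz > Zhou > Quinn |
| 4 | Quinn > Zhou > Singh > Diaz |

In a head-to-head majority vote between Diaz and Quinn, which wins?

Quinn

Ballots ranking Diaz above Quinn: 2 + 1 + 5 = 8.
Ballots ranking Quinn above Diaz: 21 − 8 = 13.
Quinn wins the head-to-head 13–8.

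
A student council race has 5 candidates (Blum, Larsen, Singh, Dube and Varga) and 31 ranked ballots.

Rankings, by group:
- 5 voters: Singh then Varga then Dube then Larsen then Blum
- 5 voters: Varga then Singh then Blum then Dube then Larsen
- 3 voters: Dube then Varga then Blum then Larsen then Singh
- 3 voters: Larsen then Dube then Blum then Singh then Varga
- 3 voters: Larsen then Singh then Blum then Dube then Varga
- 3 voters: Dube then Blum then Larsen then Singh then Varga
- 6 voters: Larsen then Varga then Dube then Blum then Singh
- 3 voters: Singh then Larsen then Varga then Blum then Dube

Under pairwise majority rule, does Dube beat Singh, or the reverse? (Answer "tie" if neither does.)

Singh

Ballots ranking Dube above Singh: 3 + 3 + 3 + 6 = 15.
Ballots ranking Singh above Dube: 31 − 15 = 16.
Singh wins the head-to-head 16–15.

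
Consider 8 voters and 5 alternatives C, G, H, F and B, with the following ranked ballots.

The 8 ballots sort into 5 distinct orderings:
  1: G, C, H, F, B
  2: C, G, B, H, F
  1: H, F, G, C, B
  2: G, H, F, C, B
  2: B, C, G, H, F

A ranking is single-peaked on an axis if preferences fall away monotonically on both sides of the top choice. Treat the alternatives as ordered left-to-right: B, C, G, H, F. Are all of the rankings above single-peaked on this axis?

Axis positions: B=1, C=2, G=3, H=4, F=5.
Ballot type 1 (peak G at position 3): ranking walks positions 3-2-4-5-1, expanding outward from the peak — single-peaked.
Ballot type 2 (peak C at position 2): ranking walks positions 2-3-1-4-5, expanding outward from the peak — single-peaked.
Ballot type 3 (peak H at position 4): ranking walks positions 4-5-3-2-1, expanding outward from the peak — single-peaked.
Ballot type 4 (peak G at position 3): ranking walks positions 3-4-5-2-1, expanding outward from the peak — single-peaked.
Ballot type 5 (peak B at position 1): ranking walks positions 1-2-3-4-5, expanding outward from the peak — single-peaked.
Every ranking is single-peaked on this axis.

yes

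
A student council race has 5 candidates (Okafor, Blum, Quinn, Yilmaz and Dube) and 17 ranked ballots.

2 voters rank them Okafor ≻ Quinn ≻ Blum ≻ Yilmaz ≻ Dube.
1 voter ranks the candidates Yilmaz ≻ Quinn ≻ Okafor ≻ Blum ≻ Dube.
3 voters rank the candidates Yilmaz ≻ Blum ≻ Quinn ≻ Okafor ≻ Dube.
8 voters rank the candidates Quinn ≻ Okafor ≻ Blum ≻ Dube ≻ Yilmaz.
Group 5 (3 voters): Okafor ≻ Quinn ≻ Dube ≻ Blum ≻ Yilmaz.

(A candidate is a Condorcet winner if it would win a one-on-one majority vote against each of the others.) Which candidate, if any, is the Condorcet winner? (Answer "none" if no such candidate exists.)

Quinn

Pairwise majorities:
Okafor vs Blum: Okafor is ranked higher on 2+1+8+3 = 14 ballots, Blum on 3. Okafor wins 14–3.
Okafor vs Quinn: Okafor preferred on 2+3 = 5 ballots; Quinn wins 12–5.
Okafor vs Yilmaz: Okafor preferred on 2+8+3 = 13 ballots; Okafor wins 13–4.
Okafor vs Dube: Okafor preferred on 2+1+3+8+3 = 17 ballots; Okafor wins 17–0.
Blum vs Quinn: 3 to 14, Quinn.
Blum vs Yilmaz: Blum preferred on 2+8+3 = 13 ballots; Blum wins 13–4.
Blum vs Dube: 14 to 3, Blum.
Quinn vs Yilmaz: Quinn is ranked higher on 2+8+3 = 13 ballots, Yilmaz on 4. Quinn wins 13–4.
Quinn vs Dube: Quinn preferred on 2+1+3+8+3 = 17 ballots; Quinn wins 17–0.
Yilmaz vs Dube: 6 to 11, Dube.
Quinn defeats every rival head-to-head and is the Condorcet winner.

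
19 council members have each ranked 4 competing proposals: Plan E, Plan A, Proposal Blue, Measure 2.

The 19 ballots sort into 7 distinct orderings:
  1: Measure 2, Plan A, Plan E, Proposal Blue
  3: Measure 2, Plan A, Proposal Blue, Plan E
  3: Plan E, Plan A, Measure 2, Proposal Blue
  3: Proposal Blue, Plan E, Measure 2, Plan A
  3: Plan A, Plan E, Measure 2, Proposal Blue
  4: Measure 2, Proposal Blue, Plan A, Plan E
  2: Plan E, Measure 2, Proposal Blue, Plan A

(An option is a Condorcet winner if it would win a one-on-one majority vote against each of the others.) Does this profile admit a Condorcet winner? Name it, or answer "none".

Head-to-head results (19 council members):
Plan E vs Plan A: 8 to 11, Plan A.
Plan E vs Proposal Blue: 1+3+3+2 = 9 for Plan E, 10 for Proposal Blue — Proposal Blue by 10–9.
Plan E vs Measure 2: 11 to 8, Plan E.
Plan A vs Proposal Blue: Plan A preferred on 1+3+3+3 = 10 ballots; Plan A wins 10–9.
Plan A vs Measure 2: 3+3 = 6 for Plan A, 13 for Measure 2 — Measure 2 by 13–6.
Proposal Blue vs Measure 2: Proposal Blue is ranked higher on 3 ballots, Measure 2 on 16. Measure 2 wins 16–3.
Every option loses at least once (Plan E loses to Plan A; Plan A loses to Measure 2; Proposal Blue loses to Plan A; Measure 2 loses to Plan E). The majority relation contains the cycle Plan E beats Measure 2 beats Plan A beats Plan E, so there is no Condorcet winner.

none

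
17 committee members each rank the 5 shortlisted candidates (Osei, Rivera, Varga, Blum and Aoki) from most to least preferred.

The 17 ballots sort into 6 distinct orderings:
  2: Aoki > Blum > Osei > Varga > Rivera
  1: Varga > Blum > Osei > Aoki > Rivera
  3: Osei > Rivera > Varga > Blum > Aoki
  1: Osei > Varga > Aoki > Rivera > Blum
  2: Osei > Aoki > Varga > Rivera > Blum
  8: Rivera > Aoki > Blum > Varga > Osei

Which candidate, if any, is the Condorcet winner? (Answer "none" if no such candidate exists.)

Head-to-head results (17 committee members):
Osei vs Rivera: Osei, 9–8.
Osei vs Varga: Osei is ranked higher on 2+3+1+2 = 8 ballots, Varga on 9. Varga wins 9–8.
Osei–Blum: Blum 11–6.
Osei vs Aoki: Aoki wins 10–7.
Rivera vs Varga: 3+8 = 11 for Rivera, 6 for Varga — Rivera by 11–6.
Rivera vs Blum: Rivera preferred on 3+1+2+8 = 14 ballots; Rivera wins 14–3.
Rivera vs Aoki: Rivera wins 11–6.
Varga vs Blum: Blum, 10–7.
Varga vs Aoki: Varga preferred on 1+3+1 = 5 ballots; Aoki wins 12–5.
Blum vs Aoki: Blum is ranked higher on 1+3 = 4 ballots, Aoki on 13. Aoki wins 13–4.
Every candidate loses at least once (Osei loses to Varga; Rivera loses to Osei; Varga loses to Rivera; Blum loses to Rivera; Aoki loses to Rivera). The majority relation contains the cycle Osei beats Rivera beats Varga beats Osei, so there is no Condorcet winner.

none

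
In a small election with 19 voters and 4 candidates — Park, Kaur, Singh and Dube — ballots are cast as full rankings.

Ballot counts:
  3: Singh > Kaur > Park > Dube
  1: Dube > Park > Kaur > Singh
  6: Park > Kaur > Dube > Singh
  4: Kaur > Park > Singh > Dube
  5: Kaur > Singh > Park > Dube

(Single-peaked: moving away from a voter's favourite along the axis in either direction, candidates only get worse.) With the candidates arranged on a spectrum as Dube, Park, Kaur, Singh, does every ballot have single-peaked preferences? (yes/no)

yes

Axis positions: Dube=1, Park=2, Kaur=3, Singh=4.
Type 1 (peak Singh at position 4): ranking walks positions 4-3-2-1, expanding outward from the peak — single-peaked.
Type 2 (peak Dube at position 1): ranking walks positions 1-2-3-4, expanding outward from the peak — single-peaked.
Type 3 (peak Park at position 2): ranking walks positions 2-3-1-4, expanding outward from the peak — single-peaked.
Type 4 (peak Kaur at position 3): ranking walks positions 3-2-4-1, expanding outward from the peak — single-peaked.
Type 5 (peak Kaur at position 3): ranking walks positions 3-4-2-1, expanding outward from the peak — single-peaked.
Every ranking is single-peaked on this axis.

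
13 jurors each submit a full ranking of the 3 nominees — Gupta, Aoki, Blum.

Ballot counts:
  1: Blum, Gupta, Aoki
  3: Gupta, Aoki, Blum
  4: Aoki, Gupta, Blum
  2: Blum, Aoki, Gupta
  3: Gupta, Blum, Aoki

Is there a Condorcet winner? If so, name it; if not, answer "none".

Gupta

Check each pair by majority over 13 ballots:
Gupta vs Aoki: 7 to 6, Gupta.
Gupta vs Blum: 10 to 3, Gupta.
Aoki vs Blum: Aoki preferred on 3+4 = 7 ballots; Aoki wins 7–6.
Only Gupta has no losses; Gupta is the Condorcet winner.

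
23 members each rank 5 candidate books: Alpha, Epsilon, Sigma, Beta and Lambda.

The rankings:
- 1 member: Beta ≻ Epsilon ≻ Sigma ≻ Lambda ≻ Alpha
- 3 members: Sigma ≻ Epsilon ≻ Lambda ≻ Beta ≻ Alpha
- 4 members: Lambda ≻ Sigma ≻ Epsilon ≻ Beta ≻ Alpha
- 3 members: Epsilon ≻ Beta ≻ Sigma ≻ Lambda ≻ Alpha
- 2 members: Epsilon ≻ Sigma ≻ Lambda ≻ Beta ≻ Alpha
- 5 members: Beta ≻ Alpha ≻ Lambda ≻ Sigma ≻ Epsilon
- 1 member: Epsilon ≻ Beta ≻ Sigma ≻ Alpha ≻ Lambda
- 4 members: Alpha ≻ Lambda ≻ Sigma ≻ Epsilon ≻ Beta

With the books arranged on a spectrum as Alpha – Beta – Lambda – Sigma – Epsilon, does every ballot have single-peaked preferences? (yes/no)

no

Axis positions: Alpha=1, Beta=2, Lambda=3, Sigma=4, Epsilon=5.
Cluster 1: ranking walks positions 2-5-4-3-1; Epsilon is ranked above Lambda even though Lambda lies between Epsilon and the peak Beta on the axis — preferences dip and rise again. Not single-peaked.
Cluster 2 (peak Sigma at position 4): ranking walks positions 4-5-3-2-1, expanding outward from the peak — single-peaked.
Cluster 3 (peak Lambda at position 3): ranking walks positions 3-4-5-2-1, expanding outward from the peak — single-peaked.
Cluster 4: ranking walks positions 5-2-4-3-1; Beta is ranked above Sigma even though Sigma lies between Beta and the peak Epsilon on the axis — preferences dip and rise again. Not single-peaked.
Cluster 5 (peak Epsilon at position 5): ranking walks positions 5-4-3-2-1, expanding outward from the peak — single-peaked.
Cluster 6 (peak Beta at position 2): ranking walks positions 2-1-3-4-5, expanding outward from the peak — single-peaked.
Cluster 7: ranking walks positions 5-2-4-1-3; Beta is ranked above Sigma even though Sigma lies between Beta and the peak Epsilon on the axis — preferences dip and rise again. Not single-peaked.
Cluster 8: ranking walks positions 1-3-4-5-2; Lambda is ranked above Beta even though Beta lies between Lambda and the peak Alpha on the axis — preferences dip and rise again. Not single-peaked.
Cluster 1 violates single-peakedness, so the profile is not single-peaked on this axis.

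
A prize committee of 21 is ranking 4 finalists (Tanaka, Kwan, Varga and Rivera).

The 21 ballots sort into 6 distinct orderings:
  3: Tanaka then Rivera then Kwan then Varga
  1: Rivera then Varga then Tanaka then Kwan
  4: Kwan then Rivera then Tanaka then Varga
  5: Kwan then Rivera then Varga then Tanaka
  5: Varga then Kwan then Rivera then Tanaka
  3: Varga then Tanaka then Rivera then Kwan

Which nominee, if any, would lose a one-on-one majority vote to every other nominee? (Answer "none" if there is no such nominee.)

Pairwise majorities:
Tanaka vs Kwan: Kwan, 14–7.
Tanaka vs Varga: Varga, 14–7.
Tanaka vs Rivera: 3+3 = 6 for Tanaka, 15 for Rivera — Rivera by 15–6.
Kwan vs Varga: Kwan, 12–9.
Kwan vs Rivera: Kwan, 14–7.
Varga–Rivera: Rivera 13–8.
Tanaka loses to every other nominee — it is the Condorcet loser.

Tanaka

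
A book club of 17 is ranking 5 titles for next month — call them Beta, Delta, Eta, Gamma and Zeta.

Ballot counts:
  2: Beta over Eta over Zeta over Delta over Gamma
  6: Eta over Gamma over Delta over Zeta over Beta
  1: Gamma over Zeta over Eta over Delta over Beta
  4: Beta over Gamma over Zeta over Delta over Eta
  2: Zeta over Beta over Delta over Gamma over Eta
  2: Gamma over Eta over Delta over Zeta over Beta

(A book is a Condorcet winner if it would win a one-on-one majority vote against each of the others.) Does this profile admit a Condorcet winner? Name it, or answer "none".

Head-to-head results (17 members):
Beta vs Delta: Beta is ranked higher on 2+4+2 = 8 ballots, Delta on 9. Delta wins 9–8.
Beta vs Eta: Beta is ranked higher on 2+4+2 = 8 ballots, Eta on 9. Eta wins 9–8.
Beta vs Gamma: 2+4+2 = 8 for Beta, 9 for Gamma — Gamma by 9–8.
Beta vs Zeta: Beta is ranked higher on 2+4 = 6 ballots, Zeta on 11. Zeta wins 11–6.
Delta vs Eta: Delta preferred on 4+2 = 6 ballots; Eta wins 11–6.
Delta vs Gamma: 2+2 = 4 for Delta, 13 for Gamma — Gamma by 13–4.
Delta vs Zeta: Delta preferred on 6+2 = 8 ballots; Zeta wins 9–8.
Eta vs Gamma: Eta preferred on 2+6 = 8 ballots; Gamma wins 9–8.
Eta vs Zeta: 10 to 7, Eta.
Gamma vs Zeta: Gamma preferred on 6+1+4+2 = 13 ballots; Gamma wins 13–4.
Gamma beats each of Beta, Delta, Eta, Zeta — Gamma is the Condorcet winner.

Gamma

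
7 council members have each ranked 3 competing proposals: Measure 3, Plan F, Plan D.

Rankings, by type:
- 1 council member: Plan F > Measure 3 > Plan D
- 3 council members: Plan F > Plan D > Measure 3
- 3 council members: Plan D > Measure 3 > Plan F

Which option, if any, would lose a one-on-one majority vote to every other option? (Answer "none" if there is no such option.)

Measure 3

Head-to-head results (7 council members):
Measure 3–Plan F: Plan F 4–3.
Measure 3 vs Plan D: Plan D, 6–1.
Plan F vs Plan D: Plan F wins 4–3.
Measure 3 loses to every other option — it is the Condorcet loser.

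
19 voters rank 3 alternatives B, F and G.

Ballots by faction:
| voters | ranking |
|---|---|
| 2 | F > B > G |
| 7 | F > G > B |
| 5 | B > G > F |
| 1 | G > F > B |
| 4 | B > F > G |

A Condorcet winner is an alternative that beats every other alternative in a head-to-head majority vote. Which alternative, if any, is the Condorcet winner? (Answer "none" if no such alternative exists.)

Pairwise majorities:
B vs F: 9 to 10, F.
B vs G: B wins 11–8.
F–G: F 13–6.
F wins every pairwise contest, so F is the Condorcet winner.

F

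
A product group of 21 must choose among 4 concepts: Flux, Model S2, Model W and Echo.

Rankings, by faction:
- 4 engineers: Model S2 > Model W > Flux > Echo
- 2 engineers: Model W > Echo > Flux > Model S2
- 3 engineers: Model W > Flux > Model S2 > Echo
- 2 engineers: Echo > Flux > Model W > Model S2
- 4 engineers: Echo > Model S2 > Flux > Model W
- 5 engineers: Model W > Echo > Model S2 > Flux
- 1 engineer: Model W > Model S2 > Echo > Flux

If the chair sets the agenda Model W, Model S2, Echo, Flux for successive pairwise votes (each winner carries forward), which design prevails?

Round 1: Model W vs Model S2 — 13–8, Model W advances.
Round 2: Model W vs Echo — 15–6, Model W advances.
Round 3: Model W vs Flux — 15–6, Model W advances.
Model W survives the agenda.

Model W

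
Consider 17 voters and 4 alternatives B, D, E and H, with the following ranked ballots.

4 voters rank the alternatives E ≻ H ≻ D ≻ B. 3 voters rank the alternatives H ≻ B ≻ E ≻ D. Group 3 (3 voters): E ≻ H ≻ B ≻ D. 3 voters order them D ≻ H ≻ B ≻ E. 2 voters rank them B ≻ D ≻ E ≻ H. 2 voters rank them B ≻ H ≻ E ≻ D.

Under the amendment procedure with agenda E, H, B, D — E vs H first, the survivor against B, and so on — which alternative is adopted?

B

Round 1: E vs H — 9–8, E advances.
Round 2: E vs B — 7–10, B advances.
Round 3: B vs D — 10–7, B advances.
B survives the agenda.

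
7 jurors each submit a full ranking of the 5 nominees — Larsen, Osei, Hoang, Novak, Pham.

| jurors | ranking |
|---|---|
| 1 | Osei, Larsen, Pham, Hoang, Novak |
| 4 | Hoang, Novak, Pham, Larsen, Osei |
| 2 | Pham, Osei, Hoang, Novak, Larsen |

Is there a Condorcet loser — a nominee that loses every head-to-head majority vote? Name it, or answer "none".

Osei

Pairwise majorities:
Larsen vs Osei: Larsen, 4–3.
Larsen–Hoang: Hoang 6–1.
Larsen vs Novak: Larsen is ranked higher on 1 ballot, Novak on 6. Novak wins 6–1.
Larsen vs Pham: Pham, 6–1.
Osei vs Hoang: 1+2 = 3 for Osei, 4 for Hoang — Hoang by 4–3.
Osei–Novak: Novak 4–3.
Osei vs Pham: Pham, 6–1.
Hoang vs Novak: Hoang wins 7–0.
Hoang–Pham: Hoang 4–3.
Novak–Pham: Novak 4–3.
Only Osei has no wins; Osei is the Condorcet loser.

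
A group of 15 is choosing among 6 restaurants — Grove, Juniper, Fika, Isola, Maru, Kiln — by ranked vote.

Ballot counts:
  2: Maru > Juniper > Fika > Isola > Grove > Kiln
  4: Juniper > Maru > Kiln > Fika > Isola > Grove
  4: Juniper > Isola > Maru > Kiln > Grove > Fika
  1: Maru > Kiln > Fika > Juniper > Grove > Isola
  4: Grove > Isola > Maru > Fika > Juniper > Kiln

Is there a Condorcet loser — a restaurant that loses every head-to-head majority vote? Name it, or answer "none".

Pairwise majorities:
Grove vs Juniper: Juniper, 11–4.
Grove vs Fika: Grove preferred on 4+4 = 8 ballots; Grove wins 8–7.
Grove–Isola: Isola 10–5.
Grove–Maru: Maru 11–4.
Grove vs Kiln: Grove preferred on 2+4 = 6 ballots; Kiln wins 9–6.
Juniper vs Fika: Juniper is ranked higher on 2+4+4 = 10 ballots, Fika on 5. Juniper wins 10–5.
Juniper vs Isola: 11 to 4, Juniper.
Juniper–Maru: Juniper 8–7.
Juniper–Kiln: Juniper 14–1.
Fika vs Isola: 7 to 8, Isola.
Fika vs Maru: Maru, 15–0.
Fika vs Kiln: Fika is ranked higher on 2+4 = 6 ballots, Kiln on 9. Kiln wins 9–6.
Isola vs Maru: 4+4 = 8 for Isola, 7 for Maru — Isola by 8–7.
Isola vs Kiln: Isola, 10–5.
Maru vs Kiln: Maru wins 15–0.
Fika loses to every other restaurant — it is the Condorcet loser.

Fika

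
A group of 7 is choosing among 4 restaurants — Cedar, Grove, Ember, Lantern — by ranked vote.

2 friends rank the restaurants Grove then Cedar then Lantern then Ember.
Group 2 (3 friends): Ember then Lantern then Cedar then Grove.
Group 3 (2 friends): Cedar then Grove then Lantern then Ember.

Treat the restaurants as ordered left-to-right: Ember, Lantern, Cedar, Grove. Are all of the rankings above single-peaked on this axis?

yes

Axis positions: Ember=1, Lantern=2, Cedar=3, Grove=4.
Group 1 (peak Grove at position 4): ranking walks positions 4-3-2-1, expanding outward from the peak — single-peaked.
Group 2 (peak Ember at position 1): ranking walks positions 1-2-3-4, expanding outward from the peak — single-peaked.
Group 3 (peak Cedar at position 3): ranking walks positions 3-4-2-1, expanding outward from the peak — single-peaked.
Every ranking is single-peaked on this axis.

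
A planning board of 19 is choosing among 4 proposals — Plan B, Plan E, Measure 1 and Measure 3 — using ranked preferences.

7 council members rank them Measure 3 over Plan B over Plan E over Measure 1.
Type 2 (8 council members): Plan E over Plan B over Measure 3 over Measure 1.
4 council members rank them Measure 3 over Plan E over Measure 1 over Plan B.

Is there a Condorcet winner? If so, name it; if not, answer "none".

Check each pair by majority over 19 ballots:
Plan B vs Plan E: Plan E wins 12–7.
Plan B–Measure 1: Plan B 15–4.
Plan B–Measure 3: Measure 3 11–8.
Plan E–Measure 1: Plan E 19–0.
Plan E vs Measure 3: Measure 3, 11–8.
Measure 1 vs Measure 3: Measure 3, 19–0.
Measure 3 defeats every rival head-to-head and is the Condorcet winner.

Measure 3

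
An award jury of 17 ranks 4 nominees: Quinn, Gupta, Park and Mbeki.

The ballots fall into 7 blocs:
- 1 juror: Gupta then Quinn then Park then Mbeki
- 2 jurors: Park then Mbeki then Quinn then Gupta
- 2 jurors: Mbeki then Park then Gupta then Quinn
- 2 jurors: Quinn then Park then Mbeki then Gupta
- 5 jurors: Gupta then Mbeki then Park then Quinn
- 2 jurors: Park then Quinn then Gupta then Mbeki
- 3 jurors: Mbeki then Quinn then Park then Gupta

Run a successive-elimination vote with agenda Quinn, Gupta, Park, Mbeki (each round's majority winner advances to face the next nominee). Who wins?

Mbeki

Round 1: Quinn vs Gupta — 9–8, Quinn advances.
Round 2: Quinn vs Park — 6–11, Park advances.
Round 3: Park vs Mbeki — 7–10, Mbeki advances.
The agenda winner is Mbeki.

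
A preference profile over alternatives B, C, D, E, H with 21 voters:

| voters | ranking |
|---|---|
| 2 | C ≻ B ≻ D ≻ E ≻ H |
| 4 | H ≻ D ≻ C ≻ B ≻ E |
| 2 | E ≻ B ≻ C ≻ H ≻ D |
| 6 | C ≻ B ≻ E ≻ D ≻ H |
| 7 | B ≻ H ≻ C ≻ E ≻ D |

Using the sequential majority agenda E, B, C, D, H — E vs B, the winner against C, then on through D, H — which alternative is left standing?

H

Round 1: E vs B — 2–19, B advances.
Round 2: B vs C — 9–12, C advances.
Round 3: C vs D — 17–4, C advances.
Round 4: C vs H — 10–11, H advances.
H survives the agenda.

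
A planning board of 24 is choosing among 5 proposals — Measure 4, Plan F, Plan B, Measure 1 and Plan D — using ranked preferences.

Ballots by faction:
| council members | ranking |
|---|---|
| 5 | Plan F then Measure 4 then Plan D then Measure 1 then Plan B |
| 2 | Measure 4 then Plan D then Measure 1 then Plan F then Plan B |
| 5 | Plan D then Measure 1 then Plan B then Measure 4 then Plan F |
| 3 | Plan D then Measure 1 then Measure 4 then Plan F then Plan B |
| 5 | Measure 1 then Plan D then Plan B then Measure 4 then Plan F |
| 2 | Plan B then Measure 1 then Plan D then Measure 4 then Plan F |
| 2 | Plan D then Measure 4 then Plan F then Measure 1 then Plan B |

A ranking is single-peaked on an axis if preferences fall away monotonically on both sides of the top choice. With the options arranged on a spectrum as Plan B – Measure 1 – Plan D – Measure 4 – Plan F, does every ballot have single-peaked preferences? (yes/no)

Axis positions: Plan B=1, Measure 1=2, Plan D=3, Measure 4=4, Plan F=5.
Faction 1 (peak Plan F at position 5): ranking walks positions 5-4-3-2-1, expanding outward from the peak — single-peaked.
Faction 2 (peak Measure 4 at position 4): ranking walks positions 4-3-2-5-1, expanding outward from the peak — single-peaked.
Faction 3 (peak Plan D at position 3): ranking walks positions 3-2-1-4-5, expanding outward from the peak — single-peaked.
Faction 4 (peak Plan D at position 3): ranking walks positions 3-2-4-5-1, expanding outward from the peak — single-peaked.
Faction 5 (peak Measure 1 at position 2): ranking walks positions 2-3-1-4-5, expanding outward from the peak — single-peaked.
Faction 6 (peak Plan B at position 1): ranking walks positions 1-2-3-4-5, expanding outward from the peak — single-peaked.
Faction 7 (peak Plan D at position 3): ranking walks positions 3-4-5-2-1, expanding outward from the peak — single-peaked.
Every ranking is single-peaked on this axis.

yes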